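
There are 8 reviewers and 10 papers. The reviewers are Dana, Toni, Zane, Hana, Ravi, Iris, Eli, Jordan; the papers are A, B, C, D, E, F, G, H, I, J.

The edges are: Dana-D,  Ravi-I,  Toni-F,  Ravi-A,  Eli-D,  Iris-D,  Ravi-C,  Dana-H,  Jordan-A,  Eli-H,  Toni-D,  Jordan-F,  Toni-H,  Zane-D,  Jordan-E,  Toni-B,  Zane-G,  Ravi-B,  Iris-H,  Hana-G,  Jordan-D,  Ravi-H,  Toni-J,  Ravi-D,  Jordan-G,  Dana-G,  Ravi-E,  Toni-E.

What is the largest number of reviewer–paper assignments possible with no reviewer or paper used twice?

6

For example, pair Dana–H, Toni–J, Zane–D, Hana–G, Ravi–E, Jordan–A.
The set {Dana, Zane, Hana, Iris, Eli} has only 3 neighbours ({D, G, H}), so by Hall's theorem at most 6 of the 8 reviewers can be matched.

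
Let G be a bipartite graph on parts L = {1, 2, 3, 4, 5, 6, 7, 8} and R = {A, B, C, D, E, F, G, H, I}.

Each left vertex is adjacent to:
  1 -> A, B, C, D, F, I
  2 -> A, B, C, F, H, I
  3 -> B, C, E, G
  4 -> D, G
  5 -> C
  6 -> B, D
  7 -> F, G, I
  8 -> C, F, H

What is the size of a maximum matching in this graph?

8

For example, pair 1-A, 2-H, 3-E, 4-D, 5-C, 6-B, 7-G, 8-F.
All 8 left vertices are matched, so no larger matching exists.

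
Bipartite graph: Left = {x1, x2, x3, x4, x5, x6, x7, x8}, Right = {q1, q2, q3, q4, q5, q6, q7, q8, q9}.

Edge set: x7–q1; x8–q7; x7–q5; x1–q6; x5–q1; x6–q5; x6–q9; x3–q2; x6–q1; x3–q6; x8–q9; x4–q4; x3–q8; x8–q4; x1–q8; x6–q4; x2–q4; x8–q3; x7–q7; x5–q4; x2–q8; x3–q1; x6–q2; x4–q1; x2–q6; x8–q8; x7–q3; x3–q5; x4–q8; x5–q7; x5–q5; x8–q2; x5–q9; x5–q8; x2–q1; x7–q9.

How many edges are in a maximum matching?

8

One maximum matching: x1→q8, x2→q6, x3→q5, x4→q1, x5→q4, x6→q2, x7→q7, x8→q9.
This saturates every left vertex, so 8 is the maximum.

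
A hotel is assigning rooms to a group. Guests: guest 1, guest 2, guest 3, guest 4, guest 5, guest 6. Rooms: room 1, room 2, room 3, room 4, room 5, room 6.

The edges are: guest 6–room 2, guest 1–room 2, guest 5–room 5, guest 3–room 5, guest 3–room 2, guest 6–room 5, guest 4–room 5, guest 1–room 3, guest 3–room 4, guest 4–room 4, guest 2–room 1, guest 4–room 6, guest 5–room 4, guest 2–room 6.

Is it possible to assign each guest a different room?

A valid assignment of size 6: guest 1–room 3, guest 2–room 1, guest 3–room 2, guest 4–room 6, guest 5–room 4, guest 6–room 5.
All 6 guests are covered.

Yes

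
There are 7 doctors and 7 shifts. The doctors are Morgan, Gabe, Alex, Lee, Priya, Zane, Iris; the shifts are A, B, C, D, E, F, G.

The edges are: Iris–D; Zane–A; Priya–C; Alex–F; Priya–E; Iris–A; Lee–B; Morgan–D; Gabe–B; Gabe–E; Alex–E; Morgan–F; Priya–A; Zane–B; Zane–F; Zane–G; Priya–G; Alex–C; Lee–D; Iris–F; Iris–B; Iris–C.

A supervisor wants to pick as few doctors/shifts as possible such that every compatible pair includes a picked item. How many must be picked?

The 7 edges Morgan–F, Gabe–E, Alex–C, Lee–D, Priya–G, Zane–B, Iris–A form a matching, so any vertex cover needs at least 7 vertices (one per matched edge).
Conversely {Morgan, Gabe, Alex, Lee, Priya, Zane, Iris} meets every edge and has exactly 7 vertices, so 7 is optimal.

7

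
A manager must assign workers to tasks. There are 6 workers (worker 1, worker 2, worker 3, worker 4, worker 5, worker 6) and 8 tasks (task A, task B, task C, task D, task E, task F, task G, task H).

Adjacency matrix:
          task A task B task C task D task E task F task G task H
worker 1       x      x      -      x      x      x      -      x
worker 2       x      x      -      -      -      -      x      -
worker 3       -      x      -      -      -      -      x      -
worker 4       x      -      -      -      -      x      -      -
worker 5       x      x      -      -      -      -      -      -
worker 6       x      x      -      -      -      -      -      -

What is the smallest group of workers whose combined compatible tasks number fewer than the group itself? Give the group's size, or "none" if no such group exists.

Take S = {worker 2, worker 3, worker 5, worker 6}. Its neighbourhood is {task A, task B, task G}, so |N(S)| = 3 < |S| = 4.
Every subset of size less than 4 has at least as many neighbours as members, so 4 is the minimum.

4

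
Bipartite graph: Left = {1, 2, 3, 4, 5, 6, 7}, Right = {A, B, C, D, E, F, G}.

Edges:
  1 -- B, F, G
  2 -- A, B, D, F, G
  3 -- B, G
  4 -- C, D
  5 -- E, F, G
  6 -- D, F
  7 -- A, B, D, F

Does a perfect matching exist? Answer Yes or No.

Yes

A valid assignment of size 7: 1–F, 2–A, 3–G, 4–C, 5–E, 6–D, 7–B.
All 7 left vertices are covered.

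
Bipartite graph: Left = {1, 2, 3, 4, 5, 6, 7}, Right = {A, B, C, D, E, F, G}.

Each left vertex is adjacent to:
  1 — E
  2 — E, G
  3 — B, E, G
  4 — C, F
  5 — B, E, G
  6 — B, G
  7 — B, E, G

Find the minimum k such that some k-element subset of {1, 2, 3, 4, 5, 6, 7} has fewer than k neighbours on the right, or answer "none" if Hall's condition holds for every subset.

4

Take S = {1, 2, 3, 5}. Its neighbourhood is {B, E, G}, so |N(S)| = 3 < |S| = 4.
Every subset of size less than 4 has at least as many neighbours as members, so 4 is the minimum.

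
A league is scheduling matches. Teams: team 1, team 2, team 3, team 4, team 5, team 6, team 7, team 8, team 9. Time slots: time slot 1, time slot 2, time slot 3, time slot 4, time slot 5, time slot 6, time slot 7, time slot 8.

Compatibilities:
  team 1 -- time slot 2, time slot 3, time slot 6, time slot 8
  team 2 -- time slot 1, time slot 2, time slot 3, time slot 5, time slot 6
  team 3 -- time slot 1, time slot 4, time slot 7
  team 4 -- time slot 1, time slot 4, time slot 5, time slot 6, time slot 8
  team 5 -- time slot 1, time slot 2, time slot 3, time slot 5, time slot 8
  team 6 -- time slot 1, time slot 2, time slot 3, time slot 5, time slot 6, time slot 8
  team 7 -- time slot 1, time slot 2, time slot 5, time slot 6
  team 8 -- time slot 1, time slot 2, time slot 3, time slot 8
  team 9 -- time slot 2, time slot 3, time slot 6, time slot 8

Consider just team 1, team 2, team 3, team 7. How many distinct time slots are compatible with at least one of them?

8

The union of neighbours of {team 1, team 2, team 3, team 7} is {time slot 1, time slot 2, time slot 3, time slot 4, time slot 5, time slot 6, time slot 7, time slot 8}, which has 8 elements.
Since |N(S)| = 8 ≥ |S| = 4, Hall's condition holds for this subset.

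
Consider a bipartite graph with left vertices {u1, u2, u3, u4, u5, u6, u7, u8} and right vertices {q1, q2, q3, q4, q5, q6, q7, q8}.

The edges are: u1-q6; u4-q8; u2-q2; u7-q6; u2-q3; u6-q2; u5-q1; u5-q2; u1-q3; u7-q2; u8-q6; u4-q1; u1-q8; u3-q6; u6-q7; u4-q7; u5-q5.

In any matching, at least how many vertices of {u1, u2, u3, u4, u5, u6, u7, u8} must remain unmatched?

For example, pair u1→q8, u2→q3, u3→q6, u4→q1, u5→q5, u6→q7, u7→q2.
The set {u3, u8} has only 1 neighbour ({q6}), so by Hall's theorem at most 7 of the 8 left vertices can be matched.
That matches 7 of the 8, leaving 1 unmatched; no matching can do better.

1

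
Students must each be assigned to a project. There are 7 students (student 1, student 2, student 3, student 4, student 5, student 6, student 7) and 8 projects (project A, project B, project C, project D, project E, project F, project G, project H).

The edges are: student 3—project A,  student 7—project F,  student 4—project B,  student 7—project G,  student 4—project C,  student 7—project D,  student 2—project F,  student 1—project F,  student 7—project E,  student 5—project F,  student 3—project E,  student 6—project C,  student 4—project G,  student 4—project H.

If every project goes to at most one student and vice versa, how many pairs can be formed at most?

One maximum matching: student 1–project F, student 3–project A, student 4–project G, student 6–project C, student 7–project E.
The set {student 1, student 2, student 5} has only 1 neighbour ({project F}), so by Hall's theorem at most 5 of the 7 students can be matched.

5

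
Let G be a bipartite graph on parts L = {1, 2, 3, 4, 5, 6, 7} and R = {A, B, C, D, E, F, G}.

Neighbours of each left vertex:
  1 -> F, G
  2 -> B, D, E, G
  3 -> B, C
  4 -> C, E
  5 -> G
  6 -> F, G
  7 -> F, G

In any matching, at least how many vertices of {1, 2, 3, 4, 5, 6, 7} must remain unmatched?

2

A valid assignment of size 5: 1→F, 2→B, 3→C, 4→E, 5→G.
The set {1, 5, 6, 7} has only 2 neighbours ({F, G}), so by Hall's theorem at most 5 of the 7 left vertices can be matched.
That matches 5 of the 7, leaving 2 unmatched; no matching can do better.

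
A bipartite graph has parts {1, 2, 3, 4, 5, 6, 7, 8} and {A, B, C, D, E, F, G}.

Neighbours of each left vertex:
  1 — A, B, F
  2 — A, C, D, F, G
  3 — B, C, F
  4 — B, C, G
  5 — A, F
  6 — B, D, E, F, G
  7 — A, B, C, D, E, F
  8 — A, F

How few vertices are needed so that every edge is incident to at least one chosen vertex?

7

{A, B, C, D, E, F, G} is a vertex cover of size 7: every edge has an endpoint in this set.
No smaller cover exists because 1–B, 2–D, 3–C, 4–G, 5–F, 6–E, 7–A is a matching of size 7, and a cover must include an endpoint of each of these disjoint edges (König's theorem).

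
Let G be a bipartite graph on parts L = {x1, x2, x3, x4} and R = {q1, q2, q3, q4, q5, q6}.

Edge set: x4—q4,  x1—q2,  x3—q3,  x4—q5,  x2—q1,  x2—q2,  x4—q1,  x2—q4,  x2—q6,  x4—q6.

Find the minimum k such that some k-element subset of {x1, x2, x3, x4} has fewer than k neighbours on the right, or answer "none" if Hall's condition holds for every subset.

A matching saturating every left vertex exists, for instance x1→q2, x2→q4, x3→q3, x4→q6.
By Hall's marriage theorem, this means |N(S)| ≥ |S| for every subset S, so no violating subset exists.

none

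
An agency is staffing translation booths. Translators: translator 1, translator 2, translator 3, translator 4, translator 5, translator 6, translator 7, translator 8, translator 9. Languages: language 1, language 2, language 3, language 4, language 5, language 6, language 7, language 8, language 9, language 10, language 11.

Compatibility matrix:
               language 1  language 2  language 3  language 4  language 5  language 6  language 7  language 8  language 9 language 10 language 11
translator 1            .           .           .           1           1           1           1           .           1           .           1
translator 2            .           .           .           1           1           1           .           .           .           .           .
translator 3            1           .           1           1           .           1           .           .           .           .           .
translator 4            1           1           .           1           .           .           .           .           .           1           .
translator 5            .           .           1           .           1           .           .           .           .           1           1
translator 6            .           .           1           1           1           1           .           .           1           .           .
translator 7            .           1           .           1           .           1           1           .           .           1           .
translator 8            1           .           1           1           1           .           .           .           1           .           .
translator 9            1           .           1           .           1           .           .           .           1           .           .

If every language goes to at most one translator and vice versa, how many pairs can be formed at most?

9

For example, pair translator 1–language 11, translator 2–language 4, translator 3–language 1, translator 4–language 10, translator 5–language 5, translator 6–language 6, translator 7–language 2, translator 8–language 3, translator 9–language 9.
All 9 translators are matched, so no larger matching exists.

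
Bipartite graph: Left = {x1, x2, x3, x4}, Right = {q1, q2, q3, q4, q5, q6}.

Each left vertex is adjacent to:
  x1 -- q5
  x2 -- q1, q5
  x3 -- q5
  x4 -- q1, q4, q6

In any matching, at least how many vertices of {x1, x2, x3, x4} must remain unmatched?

1

One maximum matching: x1–q5, x2–q1, x4–q6.
The set {x1, x3} has only 1 neighbour ({q5}), so by Hall's theorem at most 3 of the 4 left vertices can be matched.
That matches 3 of the 4, leaving 1 unmatched; no matching can do better.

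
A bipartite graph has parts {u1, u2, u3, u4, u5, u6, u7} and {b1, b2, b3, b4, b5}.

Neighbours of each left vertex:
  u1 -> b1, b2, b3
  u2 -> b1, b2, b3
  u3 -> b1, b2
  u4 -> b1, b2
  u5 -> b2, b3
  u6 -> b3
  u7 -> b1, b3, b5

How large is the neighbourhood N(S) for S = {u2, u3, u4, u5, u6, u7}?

4

The union of neighbours of {u2, u3, u4, u5, u6, u7} is {b1, b2, b3, b5}, which has 4 elements.
Since |N(S)| = 4 < |S| = 6, Hall's condition fails for this subset.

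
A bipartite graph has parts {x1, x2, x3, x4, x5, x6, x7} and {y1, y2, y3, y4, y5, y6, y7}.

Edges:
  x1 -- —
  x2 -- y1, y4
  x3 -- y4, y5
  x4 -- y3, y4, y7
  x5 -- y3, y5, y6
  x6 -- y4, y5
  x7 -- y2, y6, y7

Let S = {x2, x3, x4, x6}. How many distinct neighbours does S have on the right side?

The union of neighbours of {x2, x3, x4, x6} is {y1, y3, y4, y5, y7}, which has 5 elements.
Since |N(S)| = 5 ≥ |S| = 4, Hall's condition holds for this subset.

5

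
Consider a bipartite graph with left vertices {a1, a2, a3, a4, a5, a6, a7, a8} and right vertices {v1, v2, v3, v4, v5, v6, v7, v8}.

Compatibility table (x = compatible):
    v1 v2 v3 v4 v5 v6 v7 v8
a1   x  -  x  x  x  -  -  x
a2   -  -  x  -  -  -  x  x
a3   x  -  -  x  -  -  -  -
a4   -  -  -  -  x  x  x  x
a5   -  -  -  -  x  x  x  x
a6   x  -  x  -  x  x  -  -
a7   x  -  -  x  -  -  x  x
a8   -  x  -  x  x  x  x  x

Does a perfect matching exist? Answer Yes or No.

One maximum matching: a1→v3, a2→v8, a3→v4, a4→v5, a5→v6, a6→v1, a7→v7, a8→v2.
Every left vertex is matched, so this is a perfect matching.

Yes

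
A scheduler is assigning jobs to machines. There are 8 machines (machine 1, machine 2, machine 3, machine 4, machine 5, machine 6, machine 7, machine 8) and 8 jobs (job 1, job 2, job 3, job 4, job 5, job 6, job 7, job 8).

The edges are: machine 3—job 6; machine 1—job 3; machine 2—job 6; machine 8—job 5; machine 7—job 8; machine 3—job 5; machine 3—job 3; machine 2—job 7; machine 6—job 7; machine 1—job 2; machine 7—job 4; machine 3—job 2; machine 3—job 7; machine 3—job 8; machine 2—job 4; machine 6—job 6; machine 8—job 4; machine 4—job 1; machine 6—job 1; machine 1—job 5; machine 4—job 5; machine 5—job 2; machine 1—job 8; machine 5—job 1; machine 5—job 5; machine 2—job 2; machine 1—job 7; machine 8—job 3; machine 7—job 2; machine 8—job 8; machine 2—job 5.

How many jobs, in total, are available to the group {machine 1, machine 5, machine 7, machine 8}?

7

The union of neighbours of {machine 1, machine 5, machine 7, machine 8} is {job 1, job 2, job 3, job 4, job 5, job 7, job 8}, which has 7 elements.
Since |N(S)| = 7 ≥ |S| = 4, Hall's condition holds for this subset.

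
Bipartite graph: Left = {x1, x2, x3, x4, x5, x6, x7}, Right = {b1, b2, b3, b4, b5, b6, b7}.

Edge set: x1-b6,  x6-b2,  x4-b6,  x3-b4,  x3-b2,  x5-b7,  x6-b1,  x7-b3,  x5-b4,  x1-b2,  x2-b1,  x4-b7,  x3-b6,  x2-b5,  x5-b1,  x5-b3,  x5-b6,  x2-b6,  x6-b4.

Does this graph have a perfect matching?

Yes

A valid assignment of size 7: x1-b2, x2-b5, x3-b6, x4-b7, x5-b1, x6-b4, x7-b3.
Every left vertex is matched, so this is a perfect matching.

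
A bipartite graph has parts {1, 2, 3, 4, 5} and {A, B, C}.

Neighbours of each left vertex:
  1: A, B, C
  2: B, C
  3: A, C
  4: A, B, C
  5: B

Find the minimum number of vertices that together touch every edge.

3

{A, B, C} is a vertex cover of size 3: every edge has an endpoint in this set.
No smaller cover exists because 1–A, 2–B, 3–C is a matching of size 3, and a cover must include an endpoint of each of these disjoint edges (König's theorem).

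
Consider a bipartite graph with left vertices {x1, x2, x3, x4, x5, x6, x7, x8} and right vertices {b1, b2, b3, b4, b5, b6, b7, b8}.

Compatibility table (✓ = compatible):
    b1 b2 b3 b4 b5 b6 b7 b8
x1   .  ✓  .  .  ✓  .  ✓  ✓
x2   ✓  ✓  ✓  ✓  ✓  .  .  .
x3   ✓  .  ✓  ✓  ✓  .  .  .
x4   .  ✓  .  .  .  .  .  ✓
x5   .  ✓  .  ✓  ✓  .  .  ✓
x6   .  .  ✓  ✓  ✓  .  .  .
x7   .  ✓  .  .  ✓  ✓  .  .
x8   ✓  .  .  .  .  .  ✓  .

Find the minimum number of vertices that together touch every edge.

8

The 8 edges x1–b5, x2–b1, x3–b4, x4–b2, x5–b8, x6–b3, x7–b6, x8–b7 form a matching, so any vertex cover needs at least 8 vertices (one per matched edge).
Conversely {x1, x2, x3, x4, x5, x6, x7, x8} meets every edge and has exactly 8 vertices, so 8 is optimal.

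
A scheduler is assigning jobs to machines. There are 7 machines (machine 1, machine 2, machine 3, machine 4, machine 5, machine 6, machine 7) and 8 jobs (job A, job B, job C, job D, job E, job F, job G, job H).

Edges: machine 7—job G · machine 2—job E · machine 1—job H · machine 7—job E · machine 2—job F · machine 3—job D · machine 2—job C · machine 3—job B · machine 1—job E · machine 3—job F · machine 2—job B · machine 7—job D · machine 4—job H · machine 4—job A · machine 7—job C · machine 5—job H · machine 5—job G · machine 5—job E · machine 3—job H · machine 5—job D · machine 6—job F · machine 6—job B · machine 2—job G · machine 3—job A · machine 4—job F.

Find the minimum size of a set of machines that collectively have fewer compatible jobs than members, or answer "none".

A matching saturating every machine exists, for instance machine 1→job H, machine 2→job C, machine 3→job F, machine 4→job A, machine 5→job D, machine 6→job B, machine 7→job G.
By Hall's marriage theorem, this means |N(S)| ≥ |S| for every subset S, so no violating subset exists.

none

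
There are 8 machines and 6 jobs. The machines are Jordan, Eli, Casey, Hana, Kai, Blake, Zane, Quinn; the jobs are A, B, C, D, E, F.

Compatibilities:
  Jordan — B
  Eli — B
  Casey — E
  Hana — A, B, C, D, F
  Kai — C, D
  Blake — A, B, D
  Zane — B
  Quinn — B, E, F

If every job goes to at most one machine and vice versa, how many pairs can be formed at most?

One maximum matching: Jordan-B, Casey-E, Hana-A, Kai-C, Blake-D, Quinn-F.
The set {Jordan, Eli, Zane} has only 1 neighbour ({B}), so by Hall's theorem at most 6 of the 8 machines can be matched.

6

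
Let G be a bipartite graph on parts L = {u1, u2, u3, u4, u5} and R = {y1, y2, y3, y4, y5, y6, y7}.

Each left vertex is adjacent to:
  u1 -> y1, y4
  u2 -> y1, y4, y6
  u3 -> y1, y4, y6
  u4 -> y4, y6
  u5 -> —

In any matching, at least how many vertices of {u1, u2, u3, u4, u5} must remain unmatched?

2

One maximum matching: u1–y4, u2–y6, u3–y1.
The set {u1, u2, u3, u4, u5} has only 3 neighbours ({y1, y4, y6}), so by Hall's theorem at most 3 of the 5 left vertices can be matched.
That matches 3 of the 5, leaving 2 unmatched; no matching can do better.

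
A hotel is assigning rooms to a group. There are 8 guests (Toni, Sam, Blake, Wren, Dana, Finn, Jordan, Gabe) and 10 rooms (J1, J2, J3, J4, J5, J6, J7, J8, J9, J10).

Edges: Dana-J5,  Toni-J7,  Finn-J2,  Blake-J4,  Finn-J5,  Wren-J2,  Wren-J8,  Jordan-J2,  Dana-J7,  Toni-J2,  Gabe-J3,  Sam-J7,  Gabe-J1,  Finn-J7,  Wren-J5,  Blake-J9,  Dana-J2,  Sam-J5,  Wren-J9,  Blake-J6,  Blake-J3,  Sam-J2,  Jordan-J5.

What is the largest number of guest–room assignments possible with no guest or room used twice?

6

One maximum matching: Toni–J2, Sam–J5, Blake–J6, Wren–J9, Dana–J7, Gabe–J3.
The set {Toni, Sam, Dana, Finn, Jordan} has only 3 neighbours ({J2, J5, J7}), so by Hall's theorem at most 6 of the 8 guests can be matched.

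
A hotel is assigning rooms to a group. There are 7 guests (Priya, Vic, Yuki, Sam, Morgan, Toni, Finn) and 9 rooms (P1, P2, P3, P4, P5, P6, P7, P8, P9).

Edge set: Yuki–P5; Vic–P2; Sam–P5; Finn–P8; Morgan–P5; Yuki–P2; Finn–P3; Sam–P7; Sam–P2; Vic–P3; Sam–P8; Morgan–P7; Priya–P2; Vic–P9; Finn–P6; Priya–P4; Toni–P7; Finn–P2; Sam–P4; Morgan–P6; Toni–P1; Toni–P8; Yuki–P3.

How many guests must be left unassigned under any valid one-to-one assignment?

For example, pair Priya→P4, Vic→P9, Yuki→P5, Sam→P2, Morgan→P7, Toni→P1, Finn→P8.
This saturates every guest, so 7 is the maximum.
That matches 7 of the 7, leaving 0 unmatched; no matching can do better.

0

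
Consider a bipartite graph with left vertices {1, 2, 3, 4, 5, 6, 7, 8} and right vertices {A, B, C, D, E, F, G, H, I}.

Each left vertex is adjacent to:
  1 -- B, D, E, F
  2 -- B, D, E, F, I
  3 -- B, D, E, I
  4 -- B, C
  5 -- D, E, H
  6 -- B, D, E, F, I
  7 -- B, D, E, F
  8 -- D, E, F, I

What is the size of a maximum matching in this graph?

One maximum matching: 1→E, 2→D, 3→I, 4→C, 5→H, 6→F, 7→B.
The set {1, 2, 3, 6, 7, 8} has only 5 neighbours ({B, D, E, F, I}), so by Hall's theorem at most 7 of the 8 left vertices can be matched.

7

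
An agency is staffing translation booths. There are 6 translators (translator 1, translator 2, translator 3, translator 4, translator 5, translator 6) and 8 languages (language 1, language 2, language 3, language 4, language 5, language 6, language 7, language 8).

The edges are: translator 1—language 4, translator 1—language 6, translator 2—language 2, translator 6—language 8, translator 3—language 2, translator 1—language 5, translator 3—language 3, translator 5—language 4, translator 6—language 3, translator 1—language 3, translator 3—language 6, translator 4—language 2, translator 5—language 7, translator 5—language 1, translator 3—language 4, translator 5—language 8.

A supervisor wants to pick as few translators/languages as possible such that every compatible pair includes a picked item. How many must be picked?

5

{translator 1, translator 3, translator 5, translator 6, language 2} is a vertex cover of size 5: every edge has an endpoint in this set.
No smaller cover exists because translator 1–language 4, translator 2–language 2, translator 3–language 6, translator 5–language 7, translator 6–language 8 is a matching of size 5, and a cover must include an endpoint of each of these disjoint edges (König's theorem).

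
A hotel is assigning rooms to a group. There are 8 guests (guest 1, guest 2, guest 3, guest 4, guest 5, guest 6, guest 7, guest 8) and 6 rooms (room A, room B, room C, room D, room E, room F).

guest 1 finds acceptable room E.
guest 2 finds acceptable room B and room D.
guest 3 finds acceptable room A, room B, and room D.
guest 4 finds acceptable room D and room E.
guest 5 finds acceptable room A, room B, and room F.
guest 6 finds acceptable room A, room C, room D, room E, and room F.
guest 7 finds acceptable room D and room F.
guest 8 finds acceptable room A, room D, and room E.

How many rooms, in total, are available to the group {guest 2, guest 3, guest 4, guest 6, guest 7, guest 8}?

The union of neighbours of {guest 2, guest 3, guest 4, guest 6, guest 7, guest 8} is {room A, room B, room C, room D, room E, room F}, which has 6 elements.
Since |N(S)| = 6 ≥ |S| = 6, Hall's condition holds for this subset.

6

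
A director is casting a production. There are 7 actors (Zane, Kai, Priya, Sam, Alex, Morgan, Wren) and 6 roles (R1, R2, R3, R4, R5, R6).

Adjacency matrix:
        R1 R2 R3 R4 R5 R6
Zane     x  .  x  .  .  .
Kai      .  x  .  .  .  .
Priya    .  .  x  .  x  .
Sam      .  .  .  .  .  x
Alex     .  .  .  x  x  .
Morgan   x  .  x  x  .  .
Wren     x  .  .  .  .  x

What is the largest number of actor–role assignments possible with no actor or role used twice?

6

A valid assignment of size 6: Zane–R1, Kai–R2, Priya–R3, Sam–R6, Alex–R5, Morgan–R4.
The set {Zane, Priya, Sam, Alex, Morgan, Wren} has only 5 neighbours ({R1, R3, R4, R5, R6}), so by Hall's theorem at most 6 of the 7 actors can be matched.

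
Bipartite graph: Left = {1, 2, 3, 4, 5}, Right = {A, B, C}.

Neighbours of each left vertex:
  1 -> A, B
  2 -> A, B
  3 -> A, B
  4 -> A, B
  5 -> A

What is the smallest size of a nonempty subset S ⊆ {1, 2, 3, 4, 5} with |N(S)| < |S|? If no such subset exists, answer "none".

Take S = {1, 2, 3}. Its neighbourhood is {A, B}, so |N(S)| = 2 < |S| = 3.
Every subset of size less than 3 has at least as many neighbours as members, so 3 is the minimum.

3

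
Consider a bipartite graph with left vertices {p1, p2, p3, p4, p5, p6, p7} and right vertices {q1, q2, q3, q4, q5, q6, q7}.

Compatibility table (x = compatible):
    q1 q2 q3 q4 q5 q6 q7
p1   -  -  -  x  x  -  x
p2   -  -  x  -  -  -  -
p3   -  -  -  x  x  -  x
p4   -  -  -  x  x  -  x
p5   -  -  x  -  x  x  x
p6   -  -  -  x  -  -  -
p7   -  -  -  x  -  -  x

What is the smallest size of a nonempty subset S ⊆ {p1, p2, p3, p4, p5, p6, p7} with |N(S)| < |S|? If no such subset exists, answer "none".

Take S = {p1, p3, p4, p6}. Its neighbourhood is {q4, q5, q7}, so |N(S)| = 3 < |S| = 4.
Every subset of size less than 4 has at least as many neighbours as members, so 4 is the minimum.

4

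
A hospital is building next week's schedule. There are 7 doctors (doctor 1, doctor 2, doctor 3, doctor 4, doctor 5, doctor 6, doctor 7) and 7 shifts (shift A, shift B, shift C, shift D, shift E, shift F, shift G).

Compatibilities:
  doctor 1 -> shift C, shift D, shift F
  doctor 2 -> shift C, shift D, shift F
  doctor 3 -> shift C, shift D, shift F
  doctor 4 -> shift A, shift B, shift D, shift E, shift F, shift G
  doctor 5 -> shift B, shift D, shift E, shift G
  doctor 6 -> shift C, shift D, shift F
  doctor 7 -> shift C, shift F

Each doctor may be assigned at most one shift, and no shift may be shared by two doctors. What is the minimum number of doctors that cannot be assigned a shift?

For example, pair doctor 1→shift C, doctor 2→shift D, doctor 3→shift F, doctor 4→shift A, doctor 5→shift G.
The set {doctor 1, doctor 2, doctor 3, doctor 6, doctor 7} has only 3 neighbours ({shift C, shift D, shift F}), so by Hall's theorem at most 5 of the 7 doctors can be matched.
That matches 5 of the 7, leaving 2 unmatched; no matching can do better.

2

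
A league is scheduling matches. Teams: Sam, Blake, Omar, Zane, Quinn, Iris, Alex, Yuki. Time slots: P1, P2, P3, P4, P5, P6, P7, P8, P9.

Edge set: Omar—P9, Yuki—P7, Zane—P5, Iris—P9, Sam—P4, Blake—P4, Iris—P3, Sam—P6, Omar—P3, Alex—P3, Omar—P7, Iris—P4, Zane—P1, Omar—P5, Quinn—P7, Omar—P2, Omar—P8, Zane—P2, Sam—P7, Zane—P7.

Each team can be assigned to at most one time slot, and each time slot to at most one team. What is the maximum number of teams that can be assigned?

7

A valid assignment of size 7: Sam→P6, Blake→P4, Omar→P2, Zane→P1, Quinn→P7, Iris→P9, Alex→P3.
The set {Quinn, Yuki} has only 1 neighbour ({P7}), so by Hall's theorem at most 7 of the 8 teams can be matched.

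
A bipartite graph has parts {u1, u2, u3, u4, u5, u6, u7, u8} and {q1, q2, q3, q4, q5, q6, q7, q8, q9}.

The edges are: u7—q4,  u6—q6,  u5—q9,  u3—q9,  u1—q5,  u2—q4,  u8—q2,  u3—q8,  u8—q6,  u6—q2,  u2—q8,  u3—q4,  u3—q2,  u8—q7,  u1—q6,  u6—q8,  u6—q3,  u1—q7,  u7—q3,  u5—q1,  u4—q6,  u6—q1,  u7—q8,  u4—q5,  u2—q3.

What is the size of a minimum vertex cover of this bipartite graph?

{u1, u2, u3, u4, u5, u6, u7, u8} is a vertex cover of size 8: every edge has an endpoint in this set.
No smaller cover exists because u1–q7, u2–q3, u3–q8, u4–q5, u5–q9, u6–q6, u7–q4, u8–q2 is a matching of size 8, and a cover must include an endpoint of each of these disjoint edges (König's theorem).

8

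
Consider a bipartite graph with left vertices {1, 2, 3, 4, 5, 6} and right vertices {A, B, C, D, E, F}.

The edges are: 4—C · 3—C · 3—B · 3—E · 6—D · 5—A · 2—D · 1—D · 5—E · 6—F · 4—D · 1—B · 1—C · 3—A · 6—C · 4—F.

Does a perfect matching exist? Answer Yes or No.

For example, pair 1-B, 2-D, 3-E, 4-C, 5-A, 6-F.
All 6 left vertices are covered.

Yes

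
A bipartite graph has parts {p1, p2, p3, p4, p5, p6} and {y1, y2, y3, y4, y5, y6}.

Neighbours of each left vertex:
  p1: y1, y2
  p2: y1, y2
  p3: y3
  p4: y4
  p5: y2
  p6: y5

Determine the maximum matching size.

5

For example, pair p1–y2, p2–y1, p3–y3, p4–y4, p6–y5.
The set {p1, p2, p5} has only 2 neighbours ({y1, y2}), so by Hall's theorem at most 5 of the 6 left vertices can be matched.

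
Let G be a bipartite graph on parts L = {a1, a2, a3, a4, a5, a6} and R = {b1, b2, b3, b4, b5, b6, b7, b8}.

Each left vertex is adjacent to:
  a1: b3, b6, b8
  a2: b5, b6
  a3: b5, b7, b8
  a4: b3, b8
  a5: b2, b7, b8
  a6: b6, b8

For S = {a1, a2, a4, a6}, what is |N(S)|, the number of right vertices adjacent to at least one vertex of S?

4

The union of neighbours of {a1, a2, a4, a6} is {b3, b5, b6, b8}, which has 4 elements.
Since |N(S)| = 4 ≥ |S| = 4, Hall's condition holds for this subset.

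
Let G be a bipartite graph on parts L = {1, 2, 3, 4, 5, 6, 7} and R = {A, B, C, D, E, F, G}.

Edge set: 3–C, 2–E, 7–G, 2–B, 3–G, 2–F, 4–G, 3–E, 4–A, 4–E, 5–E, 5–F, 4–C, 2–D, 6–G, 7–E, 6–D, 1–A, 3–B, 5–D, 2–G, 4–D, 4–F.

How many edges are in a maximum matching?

One maximum matching: 1-A, 2-G, 3-B, 4-C, 5-F, 6-D, 7-E.
This saturates every left vertex, so 7 is the maximum.

7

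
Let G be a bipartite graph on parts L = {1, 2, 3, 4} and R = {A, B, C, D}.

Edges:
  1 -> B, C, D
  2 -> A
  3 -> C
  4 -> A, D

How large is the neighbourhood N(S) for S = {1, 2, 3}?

4

The union of neighbours of {1, 2, 3} is {A, B, C, D}, which has 4 elements.
Since |N(S)| = 4 ≥ |S| = 3, Hall's condition holds for this subset.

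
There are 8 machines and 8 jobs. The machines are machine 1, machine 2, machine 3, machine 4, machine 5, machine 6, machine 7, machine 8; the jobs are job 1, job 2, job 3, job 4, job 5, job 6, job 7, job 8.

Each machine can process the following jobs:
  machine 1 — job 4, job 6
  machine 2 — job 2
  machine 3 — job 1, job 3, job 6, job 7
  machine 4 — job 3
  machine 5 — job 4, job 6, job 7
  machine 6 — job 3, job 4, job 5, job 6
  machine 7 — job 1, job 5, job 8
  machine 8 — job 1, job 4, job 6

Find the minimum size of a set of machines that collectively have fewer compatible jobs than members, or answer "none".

none

A matching saturating every machine exists, for instance machine 1→job 4, machine 2→job 2, machine 3→job 1, machine 4→job 3, machine 5→job 7, machine 6→job 5, machine 7→job 8, machine 8→job 6.
By Hall's marriage theorem, this means |N(S)| ≥ |S| for every subset S, so no violating subset exists.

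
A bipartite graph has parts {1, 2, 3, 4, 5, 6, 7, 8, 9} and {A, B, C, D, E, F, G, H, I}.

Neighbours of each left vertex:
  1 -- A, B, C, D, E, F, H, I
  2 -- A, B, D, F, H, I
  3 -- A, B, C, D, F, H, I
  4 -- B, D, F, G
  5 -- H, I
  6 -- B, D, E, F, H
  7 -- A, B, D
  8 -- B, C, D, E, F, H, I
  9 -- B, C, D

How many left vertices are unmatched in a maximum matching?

0

A valid assignment of size 9: 1→C, 2→F, 3→A, 4→G, 5→I, 6→E, 7→D, 8→H, 9→B.
All 9 left vertices are matched, so no larger matching exists.
That matches 9 of the 9, leaving 0 unmatched; no matching can do better.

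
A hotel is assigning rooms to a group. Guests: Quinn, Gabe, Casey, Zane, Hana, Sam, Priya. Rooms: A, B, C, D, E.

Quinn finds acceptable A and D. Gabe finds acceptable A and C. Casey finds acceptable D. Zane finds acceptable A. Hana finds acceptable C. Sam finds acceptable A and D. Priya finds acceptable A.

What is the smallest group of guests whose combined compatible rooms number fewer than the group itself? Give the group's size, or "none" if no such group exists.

2

Take S = {Zane, Priya}. Its neighbourhood is {A}, so |N(S)| = 1 < |S| = 2.
No single vertex violates Hall's condition since each has at least one neighbour, so 2 is the minimum.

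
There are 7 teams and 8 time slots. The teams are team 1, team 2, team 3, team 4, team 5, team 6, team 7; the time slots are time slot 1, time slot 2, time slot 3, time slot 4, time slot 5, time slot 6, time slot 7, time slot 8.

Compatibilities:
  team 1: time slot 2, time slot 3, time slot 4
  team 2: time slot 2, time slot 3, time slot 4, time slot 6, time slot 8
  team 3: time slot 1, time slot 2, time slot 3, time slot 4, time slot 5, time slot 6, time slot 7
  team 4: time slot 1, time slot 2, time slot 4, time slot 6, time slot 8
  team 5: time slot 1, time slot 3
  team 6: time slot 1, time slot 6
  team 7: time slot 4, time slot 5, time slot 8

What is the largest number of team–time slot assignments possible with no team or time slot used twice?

For example, pair team 1–time slot 2, team 2–time slot 8, team 3–time slot 5, team 4–time slot 1, team 5–time slot 3, team 6–time slot 6, team 7–time slot 4.
This saturates every team, so 7 is the maximum.

7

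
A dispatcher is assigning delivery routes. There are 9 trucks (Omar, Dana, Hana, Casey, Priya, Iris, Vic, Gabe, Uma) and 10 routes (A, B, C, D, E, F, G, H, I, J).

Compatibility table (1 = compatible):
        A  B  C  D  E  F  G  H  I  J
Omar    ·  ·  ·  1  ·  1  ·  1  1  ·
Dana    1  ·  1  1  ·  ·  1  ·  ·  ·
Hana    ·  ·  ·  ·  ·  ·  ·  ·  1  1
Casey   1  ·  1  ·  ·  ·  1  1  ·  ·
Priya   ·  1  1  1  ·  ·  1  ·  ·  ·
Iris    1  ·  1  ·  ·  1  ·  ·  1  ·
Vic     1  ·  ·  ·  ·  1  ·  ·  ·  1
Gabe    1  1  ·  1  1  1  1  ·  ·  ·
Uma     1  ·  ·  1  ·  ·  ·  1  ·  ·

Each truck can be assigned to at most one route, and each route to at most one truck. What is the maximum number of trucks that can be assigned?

9

For example, pair Omar-F, Dana-C, Hana-J, Casey-H, Priya-B, Iris-I, Vic-A, Gabe-G, Uma-D.
This saturates every truck, so 9 is the maximum.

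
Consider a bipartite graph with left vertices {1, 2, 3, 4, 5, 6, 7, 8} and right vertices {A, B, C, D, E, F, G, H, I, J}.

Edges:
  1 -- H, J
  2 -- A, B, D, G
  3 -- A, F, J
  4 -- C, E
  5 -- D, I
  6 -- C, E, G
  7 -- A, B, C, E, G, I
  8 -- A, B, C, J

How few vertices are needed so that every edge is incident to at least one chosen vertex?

The 8 edges 1–H, 2–G, 3–J, 4–C, 5–D, 6–E, 7–A, 8–B form a matching, so any vertex cover needs at least 8 vertices (one per matched edge).
Conversely {1, 2, 3, 4, 5, 6, 7, 8} meets every edge and has exactly 8 vertices, so 8 is optimal.

8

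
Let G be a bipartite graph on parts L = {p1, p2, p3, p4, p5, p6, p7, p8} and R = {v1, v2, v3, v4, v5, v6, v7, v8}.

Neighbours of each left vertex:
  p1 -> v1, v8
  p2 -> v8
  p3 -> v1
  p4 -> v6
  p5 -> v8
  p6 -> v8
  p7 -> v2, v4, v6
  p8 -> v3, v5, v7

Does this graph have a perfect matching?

The set {p1, p2, p3, p5, p6} has only 2 neighbours ({v1, v8}), so by Hall's theorem at most 5 of the 8 left vertices can be matched.
Hence no matching covers every left vertex.

No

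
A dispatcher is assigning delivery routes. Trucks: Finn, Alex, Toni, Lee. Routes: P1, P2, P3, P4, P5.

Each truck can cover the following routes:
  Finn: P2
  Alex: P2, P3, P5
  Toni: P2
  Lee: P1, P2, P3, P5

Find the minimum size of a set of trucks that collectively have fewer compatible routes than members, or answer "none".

2

Take S = {Finn, Toni}. Its neighbourhood is {P2}, so |N(S)| = 1 < |S| = 2.
No single vertex violates Hall's condition since each has at least one neighbour, so 2 is the minimum.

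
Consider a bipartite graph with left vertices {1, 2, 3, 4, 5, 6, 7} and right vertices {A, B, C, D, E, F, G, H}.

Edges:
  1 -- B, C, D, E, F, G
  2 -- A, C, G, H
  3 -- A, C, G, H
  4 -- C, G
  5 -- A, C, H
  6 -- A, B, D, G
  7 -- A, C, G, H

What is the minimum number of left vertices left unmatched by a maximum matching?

A valid assignment of size 6: 1–E, 2–A, 3–H, 4–G, 5–C, 6–B.
The set {2, 3, 4, 5, 7} has only 4 neighbours ({A, C, G, H}), so by Hall's theorem at most 6 of the 7 left vertices can be matched.
That matches 6 of the 7, leaving 1 unmatched; no matching can do better.

1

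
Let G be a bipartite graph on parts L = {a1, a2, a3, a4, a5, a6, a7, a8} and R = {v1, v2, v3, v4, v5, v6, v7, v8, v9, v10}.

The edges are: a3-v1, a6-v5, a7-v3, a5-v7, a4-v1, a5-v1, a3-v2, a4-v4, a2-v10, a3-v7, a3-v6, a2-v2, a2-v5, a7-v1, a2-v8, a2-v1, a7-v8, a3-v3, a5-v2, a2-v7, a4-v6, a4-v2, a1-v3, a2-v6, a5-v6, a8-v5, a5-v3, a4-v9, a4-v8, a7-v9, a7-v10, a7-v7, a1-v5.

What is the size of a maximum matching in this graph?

7

For example, pair a1–v3, a2–v8, a3–v6, a4–v1, a5–v2, a6–v5, a7–v10.
The set {a6, a8} has only 1 neighbour ({v5}), so by Hall's theorem at most 7 of the 8 left vertices can be matched.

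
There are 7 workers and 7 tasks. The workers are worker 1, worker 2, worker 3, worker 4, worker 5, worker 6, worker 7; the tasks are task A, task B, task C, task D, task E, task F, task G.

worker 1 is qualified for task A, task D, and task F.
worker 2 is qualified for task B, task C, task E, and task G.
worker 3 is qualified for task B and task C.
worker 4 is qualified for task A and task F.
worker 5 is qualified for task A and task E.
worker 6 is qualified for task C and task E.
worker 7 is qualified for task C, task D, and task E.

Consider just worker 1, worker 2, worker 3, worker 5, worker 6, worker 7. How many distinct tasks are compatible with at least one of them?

7

The union of neighbours of {worker 1, worker 2, worker 3, worker 5, worker 6, worker 7} is {task A, task B, task C, task D, task E, task F, task G}, which has 7 elements.
Since |N(S)| = 7 ≥ |S| = 6, Hall's condition holds for this subset.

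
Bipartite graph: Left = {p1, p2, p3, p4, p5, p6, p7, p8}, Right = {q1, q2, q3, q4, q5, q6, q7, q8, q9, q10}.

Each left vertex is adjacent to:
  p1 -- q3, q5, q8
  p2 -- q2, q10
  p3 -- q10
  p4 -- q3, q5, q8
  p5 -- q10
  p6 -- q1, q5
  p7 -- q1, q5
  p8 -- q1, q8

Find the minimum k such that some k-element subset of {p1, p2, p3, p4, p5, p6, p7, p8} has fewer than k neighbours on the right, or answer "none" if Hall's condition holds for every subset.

Take S = {p3, p5}. Its neighbourhood is {q10}, so |N(S)| = 1 < |S| = 2.
No single vertex violates Hall's condition since each has at least one neighbour, so 2 is the minimum.

2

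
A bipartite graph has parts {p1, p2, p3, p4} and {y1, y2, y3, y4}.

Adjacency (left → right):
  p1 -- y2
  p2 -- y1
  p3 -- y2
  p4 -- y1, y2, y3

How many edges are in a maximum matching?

A valid assignment of size 3: p1-y2, p2-y1, p4-y3.
The set {p1, p3} has only 1 neighbour ({y2}), so by Hall's theorem at most 3 of the 4 left vertices can be matched.

3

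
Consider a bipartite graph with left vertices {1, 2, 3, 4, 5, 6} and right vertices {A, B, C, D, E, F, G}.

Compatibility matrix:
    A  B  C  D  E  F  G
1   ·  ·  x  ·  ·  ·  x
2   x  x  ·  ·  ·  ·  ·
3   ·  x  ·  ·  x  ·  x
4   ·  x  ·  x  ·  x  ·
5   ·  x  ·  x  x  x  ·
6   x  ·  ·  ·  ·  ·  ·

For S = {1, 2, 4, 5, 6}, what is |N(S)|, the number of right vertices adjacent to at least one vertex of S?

The union of neighbours of {1, 2, 4, 5, 6} is {A, B, C, D, E, F, G}, which has 7 elements.
Since |N(S)| = 7 ≥ |S| = 5, Hall's condition holds for this subset.

7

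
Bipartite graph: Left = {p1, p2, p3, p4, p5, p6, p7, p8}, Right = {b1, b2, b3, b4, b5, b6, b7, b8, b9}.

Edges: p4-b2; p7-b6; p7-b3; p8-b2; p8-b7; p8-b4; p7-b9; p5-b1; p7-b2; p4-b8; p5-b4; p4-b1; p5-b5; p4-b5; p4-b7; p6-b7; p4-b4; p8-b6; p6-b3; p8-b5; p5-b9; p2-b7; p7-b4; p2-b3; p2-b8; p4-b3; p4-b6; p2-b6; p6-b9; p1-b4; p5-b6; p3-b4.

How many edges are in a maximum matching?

7

One maximum matching: p1→b4, p2→b8, p4→b1, p5→b5, p6→b3, p7→b6, p8→b7.
The set {p1, p3} has only 1 neighbour ({b4}), so by Hall's theorem at most 7 of the 8 left vertices can be matched.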